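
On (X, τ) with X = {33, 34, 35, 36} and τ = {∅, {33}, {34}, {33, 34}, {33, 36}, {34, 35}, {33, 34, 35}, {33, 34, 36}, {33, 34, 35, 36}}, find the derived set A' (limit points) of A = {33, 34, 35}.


A' = {35, 36}

For each x ∈ X, list the open sets U ∈ τ with x ∈ U, then check whether U ∩ (A ∖ {x}) ≠ ∅ for every such U.
  x = 33: open {33} ∋ x has {33} ∩ (A ∖ {33}) = ∅, so x is NOT a limit point.
  x = 34: open {34} ∋ x has {34} ∩ (A ∖ {34}) = ∅, so x is NOT a limit point.
  x = 35: opens ∋ x are {34, 35}, {33, 34, 35}, {33, 34, 35, 36}; each meets A ∖ {35}, so x IS a limit point.
  x = 36: opens ∋ x are {33, 36}, {33, 34, 36}, {33, 34, 35, 36}; each meets A ∖ {36}, so x IS a limit point.
Collecting: A' = {35, 36}.


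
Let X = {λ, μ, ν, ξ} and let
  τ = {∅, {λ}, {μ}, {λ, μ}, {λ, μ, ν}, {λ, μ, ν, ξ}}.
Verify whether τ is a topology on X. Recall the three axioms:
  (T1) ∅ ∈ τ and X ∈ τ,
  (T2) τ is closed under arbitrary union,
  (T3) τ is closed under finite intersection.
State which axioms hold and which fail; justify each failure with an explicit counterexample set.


τ IS a topology on X.

Axiom (T1): ∅ ∈ τ? Yes; X ∈ τ? Yes.
Axiom (T2/T3): check pairwise unions and intersections of members of τ.
All pairwise intersections and unions checked — each lies in τ. Therefore τ satisfies (T1), (T2), (T3): it IS a topology on X.


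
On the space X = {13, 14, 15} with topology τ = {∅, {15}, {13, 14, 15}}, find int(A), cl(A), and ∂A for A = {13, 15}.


int(A) = {15}, cl(A) = {13, 14, 15}, ∂A = {13, 14}.

Closed sets in (X, τ) are complements of opens:
  closed(X, τ) = {∅, {13, 14}, {13, 14, 15}}.
int(A) = ⋃ {U ∈ τ : U ⊆ A}. Opens contained in A: ∅, {15}.
Taking the union of these: int(A) = {15}.
cl(A) = ⋂ {C closed : A ⊆ C}. Closed sets containing A: {13, 14, 15}.
Intersecting these: cl(A) = {13, 14, 15}.
∂A = cl(A) ∖ int(A) = {13, 14, 15} ∖ {15} = {13, 14}.


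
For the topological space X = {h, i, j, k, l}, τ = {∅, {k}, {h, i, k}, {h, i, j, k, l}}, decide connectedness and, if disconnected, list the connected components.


(X, τ) is connected.

Find clopen sets (U ∈ τ with X ∖ U ∈ τ):
  U = ∅, X ∖ U = {h, i, j, k, l} — both open, so U is clopen.
  U = {h, i, j, k, l}, X ∖ U = ∅ — both open, so U is clopen.
Only trivial clopens (∅ and X) exist, so (X, τ) is connected.
Compute connected components by grouping points that agree on all clopens:
  component: {h, i, j, k, l}


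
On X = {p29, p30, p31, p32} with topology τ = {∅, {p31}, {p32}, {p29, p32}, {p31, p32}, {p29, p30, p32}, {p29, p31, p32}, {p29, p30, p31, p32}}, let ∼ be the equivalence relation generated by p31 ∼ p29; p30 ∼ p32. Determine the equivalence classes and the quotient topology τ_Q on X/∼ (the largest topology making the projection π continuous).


X/∼ = {[p29=p31], [p30=p32]}; |τ_Q| = 2.

Equivalence classes: [p29=p31], [p30=p32].
Quotient map π: X → X/∼ sends p29 ↦ [p29=p31], p30 ↦ [p30=p32], p31 ↦ [p29=p31], p32 ↦ [p30=p32].
For each subset V ⊆ X/∼, compute π^{-1}(V) ⊆ X and check whether π^{-1}(V) ∈ τ. V is open in τ_Q iff π^{-1}(V) ∈ τ.
  V = {}: π^{-1}(V) = ∅ ∈ τ ✓.
  V = {[p29=p31]}: π^{-1}(V) = {p29, p31} ∉ τ ✗.
  V = {[p30=p32]}: π^{-1}(V) = {p30, p32} ∉ τ ✗.
  V = {[p29=p31], [p30=p32]}: π^{-1}(V) = {p29, p30, p31, p32} ∈ τ ✓.
Open sets in the quotient: τ_Q = {{}, {[p29=p31], [p30=p32]}} (2 elements).


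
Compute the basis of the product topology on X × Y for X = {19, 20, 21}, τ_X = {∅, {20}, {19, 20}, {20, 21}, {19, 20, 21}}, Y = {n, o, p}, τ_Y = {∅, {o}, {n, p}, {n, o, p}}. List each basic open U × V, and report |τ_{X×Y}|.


Basis B = {∅ × ∅, {20} × {o}, {19, 20} × {o}, {20} × {n, p}, {20, 21} × {o}, {19, 20, 21} × {o}, {20} × {n, o, p}, {19, 20} × {n, p}, {20, 21} × {n, p}, {19, 20} × {n, o, p}, {19, 20, 21} × {n, p}, {20, 21} × {n, o, p}, {19, 20, 21} × {n, o, p}}; |τ_{X×Y}| = 25.

Enumerate products U × V with U ∈ τ_X, V ∈ τ_Y (deduplicated):
  ∅ × ∅ = {} (∅)
  {20} × {o} = {(20,o)}
  {19, 20} × {o} = {(19,o), (20,o)}
  {20} × {n, p} = {(20,n), (20,p)}
  {20, 21} × {o} = {(20,o), (21,o)}
  {19, 20, 21} × {o} = {(19,o), (20,o), (21,o)}
  {20} × {n, o, p} = {(20,n), (20,o), (20,p)}
  {19, 20} × {n, p} = {(19,n), (19,p), (20,n), (20,p)}
  {20, 21} × {n, p} = {(20,n), (20,p), (21,n), (21,p)}
  {19, 20} × {n, o, p} = {(19,n), (19,o), (19,p), (20,n), (20,o), (20,p)}
  {19, 20, 21} × {n, p} = {(19,n), (19,p), (20,n), (20,p), (21,n), (21,p)}
  {20, 21} × {n, o, p} = {(20,n), (20,o), (20,p), (21,n), (21,o), (21,p)}
  {19, 20, 21} × {n, o, p} = {(19,n), (19,o), (19,p), (20,n), (20,o), (20,p), (21,n), (21,o), (21,p)}
These 13 distinct sets form the basis B.
Close under arbitrary unions to get τ_{X×Y}; counting gives |τ_{X×Y}| = 25.


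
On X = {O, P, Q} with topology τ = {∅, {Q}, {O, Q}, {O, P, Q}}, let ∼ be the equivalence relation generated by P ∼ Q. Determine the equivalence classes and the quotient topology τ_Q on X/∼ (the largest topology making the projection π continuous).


X/∼ = {[O], [P=Q]}; |τ_Q| = 2.

Equivalence classes: [O], [P=Q].
Quotient map π: X → X/∼ sends O ↦ [O], P ↦ [P=Q], Q ↦ [P=Q].
For each subset V ⊆ X/∼, compute π^{-1}(V) ⊆ X and check whether π^{-1}(V) ∈ τ. V is open in τ_Q iff π^{-1}(V) ∈ τ.
  V = {}: π^{-1}(V) = ∅ ∈ τ ✓.
  V = {[O]}: π^{-1}(V) = {O} ∉ τ ✗.
  V = {[P=Q]}: π^{-1}(V) = {P, Q} ∉ τ ✗.
  V = {[O], [P=Q]}: π^{-1}(V) = {O, P, Q} ∈ τ ✓.
Open sets in the quotient: τ_Q = {{}, {[O], [P=Q]}} (2 elements).


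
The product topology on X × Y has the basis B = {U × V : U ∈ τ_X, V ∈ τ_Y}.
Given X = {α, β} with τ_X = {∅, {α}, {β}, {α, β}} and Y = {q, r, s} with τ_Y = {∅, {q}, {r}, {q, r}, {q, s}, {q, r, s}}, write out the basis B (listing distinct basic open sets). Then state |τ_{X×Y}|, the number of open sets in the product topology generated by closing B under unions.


Basis B = {∅ × ∅, {α} × {q}, {α} × {r}, {β} × {q}, {β} × {r}, {α} × {q, r}, {α} × {q, s}, {α, β} × {q}, {α, β} × {r}, {β} × {q, r}, {β} × {q, s}, {α} × {q, r, s}, {β} × {q, r, s}, {α, β} × {q, r}, {α, β} × {q, s}, {α, β} × {q, r, s}}; |τ_{X×Y}| = 36.

Enumerate products U × V with U ∈ τ_X, V ∈ τ_Y (deduplicated):
  ∅ × ∅ = {} (∅)
  {α} × {q} = {(α,q)}
  {α} × {r} = {(α,r)}
  {β} × {q} = {(β,q)}
  {β} × {r} = {(β,r)}
  {α} × {q, r} = {(α,q), (α,r)}
  {α} × {q, s} = {(α,q), (α,s)}
  {α, β} × {q} = {(α,q), (β,q)}
  {α, β} × {r} = {(α,r), (β,r)}
  {β} × {q, r} = {(β,q), (β,r)}
  {β} × {q, s} = {(β,q), (β,s)}
  {α} × {q, r, s} = {(α,q), (α,r), (α,s)}
  {β} × {q, r, s} = {(β,q), (β,r), (β,s)}
  {α, β} × {q, r} = {(α,q), (α,r), (β,q), (β,r)}
  {α, β} × {q, s} = {(α,q), (α,s), (β,q), (β,s)}
  {α, β} × {q, r, s} = {(α,q), (α,r), (α,s), (β,q), (β,r), (β,s)}
These 16 distinct sets form the basis B.
Close under arbitrary unions to get τ_{X×Y}; counting gives |τ_{X×Y}| = 36.


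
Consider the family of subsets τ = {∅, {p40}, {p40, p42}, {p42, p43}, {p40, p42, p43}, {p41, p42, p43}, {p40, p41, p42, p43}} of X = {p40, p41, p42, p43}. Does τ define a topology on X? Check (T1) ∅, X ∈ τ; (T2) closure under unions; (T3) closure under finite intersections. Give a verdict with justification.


τ is NOT a topology on X.

Axiom (T1): ∅ ∈ τ? Yes; X ∈ τ? Yes.
Axiom (T2/T3): check pairwise unions and intersections of members of τ.
Counterexample for (T3): {p40, p42} ∩ {p42, p43} = {p42} ∉ τ. Therefore τ is NOT a topology.


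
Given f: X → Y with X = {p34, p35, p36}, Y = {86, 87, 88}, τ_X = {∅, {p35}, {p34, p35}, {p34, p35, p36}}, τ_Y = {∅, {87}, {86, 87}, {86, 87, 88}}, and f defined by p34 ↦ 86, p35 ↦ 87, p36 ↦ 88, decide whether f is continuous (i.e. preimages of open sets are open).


f IS continuous.

Compute f^{-1}(U) for each U ∈ τ_Y:
  U = ∅: f^{-1}(U) = ∅ ∈ τ_X ✓.
  U = {87}: f^{-1}(U) = {p35} ∈ τ_X ✓.
  U = {86, 87}: f^{-1}(U) = {p34, p35} ∈ τ_X ✓.
  U = {86, 87, 88}: f^{-1}(U) = {p34, p35, p36} ∈ τ_X ✓.
Every preimage lies in τ_X, so f IS continuous.


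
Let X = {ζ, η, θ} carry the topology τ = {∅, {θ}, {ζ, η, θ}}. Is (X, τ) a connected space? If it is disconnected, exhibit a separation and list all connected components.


(X, τ) is connected.

Find clopen sets (U ∈ τ with X ∖ U ∈ τ):
  U = ∅, X ∖ U = {ζ, η, θ} — both open, so U is clopen.
  U = {ζ, η, θ}, X ∖ U = ∅ — both open, so U is clopen.
Only trivial clopens (∅ and X) exist, so (X, τ) is connected.
Compute connected components by grouping points that agree on all clopens:
  component: {ζ, η, θ}


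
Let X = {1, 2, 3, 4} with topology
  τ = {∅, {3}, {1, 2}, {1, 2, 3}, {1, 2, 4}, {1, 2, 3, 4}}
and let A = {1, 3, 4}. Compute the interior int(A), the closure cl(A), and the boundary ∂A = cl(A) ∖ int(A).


int(A) = {3}, cl(A) = {1, 2, 3, 4}, ∂A = {1, 2, 4}.

Closed sets in (X, τ) are complements of opens:
  closed(X, τ) = {∅, {3}, {4}, {3, 4}, {1, 2, 4}, {1, 2, 3, 4}}.
int(A) = ⋃ {U ∈ τ : U ⊆ A}. Opens contained in A: ∅, {3}.
Taking the union of these: int(A) = {3}.
cl(A) = ⋂ {C closed : A ⊆ C}. Closed sets containing A: {1, 2, 3, 4}.
Intersecting these: cl(A) = {1, 2, 3, 4}.
∂A = cl(A) ∖ int(A) = {1, 2, 3, 4} ∖ {3} = {1, 2, 4}.


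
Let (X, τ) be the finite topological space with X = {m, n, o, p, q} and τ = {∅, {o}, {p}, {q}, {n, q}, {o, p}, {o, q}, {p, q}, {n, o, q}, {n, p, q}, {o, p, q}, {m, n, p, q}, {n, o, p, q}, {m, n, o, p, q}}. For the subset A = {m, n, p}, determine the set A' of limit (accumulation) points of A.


A' = {m}

For each x ∈ X, list the open sets U ∈ τ with x ∈ U, then check whether U ∩ (A ∖ {x}) ≠ ∅ for every such U.
  x = m: opens ∋ x are {m, n, p, q}, {m, n, o, p, q}; each meets A ∖ {m}, so x IS a limit point.
  x = n: open {n, q} ∋ x has {n, q} ∩ (A ∖ {n}) = ∅, so x is NOT a limit point.
  x = o: open {o} ∋ x has {o} ∩ (A ∖ {o}) = ∅, so x is NOT a limit point.
  x = p: open {p} ∋ x has {p} ∩ (A ∖ {p}) = ∅, so x is NOT a limit point.
  x = q: open {q} ∋ x has {q} ∩ (A ∖ {q}) = ∅, so x is NOT a limit point.
Collecting: A' = {m}.


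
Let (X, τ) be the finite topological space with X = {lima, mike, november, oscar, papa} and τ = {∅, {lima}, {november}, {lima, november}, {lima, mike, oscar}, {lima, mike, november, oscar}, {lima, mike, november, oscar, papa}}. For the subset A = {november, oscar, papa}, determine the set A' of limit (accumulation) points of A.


A' = {mike, papa}

For each x ∈ X, list the open sets U ∈ τ with x ∈ U, then check whether U ∩ (A ∖ {x}) ≠ ∅ for every such U.
  x = lima: open {lima} ∋ x has {lima} ∩ (A ∖ {lima}) = ∅, so x is NOT a limit point.
  x = mike: opens ∋ x are {lima, mike, oscar}, {lima, mike, november, oscar}, {lima, mike, november, oscar, papa}; each meets A ∖ {mike}, so x IS a limit point.
  x = november: open {november} ∋ x has {november} ∩ (A ∖ {november}) = ∅, so x is NOT a limit point.
  x = oscar: open {lima, mike, oscar} ∋ x has {lima, mike, oscar} ∩ (A ∖ {oscar}) = ∅, so x is NOT a limit point.
  x = papa: opens ∋ x are {lima, mike, november, oscar, papa}; each meets A ∖ {papa}, so x IS a limit point.
Collecting: A' = {mike, papa}.


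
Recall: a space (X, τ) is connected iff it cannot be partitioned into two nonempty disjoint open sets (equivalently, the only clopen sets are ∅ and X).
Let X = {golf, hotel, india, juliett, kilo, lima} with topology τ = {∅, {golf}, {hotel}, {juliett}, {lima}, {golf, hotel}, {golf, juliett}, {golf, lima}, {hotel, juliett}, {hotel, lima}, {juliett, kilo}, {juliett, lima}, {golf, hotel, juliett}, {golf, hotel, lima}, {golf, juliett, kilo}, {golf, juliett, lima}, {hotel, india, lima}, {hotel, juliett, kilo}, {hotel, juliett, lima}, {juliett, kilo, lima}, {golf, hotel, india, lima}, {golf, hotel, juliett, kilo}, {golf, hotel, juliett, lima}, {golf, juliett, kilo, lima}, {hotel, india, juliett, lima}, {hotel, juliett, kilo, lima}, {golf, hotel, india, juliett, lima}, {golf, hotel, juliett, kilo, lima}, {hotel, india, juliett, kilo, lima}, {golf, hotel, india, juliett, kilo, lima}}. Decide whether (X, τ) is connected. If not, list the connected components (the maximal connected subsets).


(X, τ) is disconnected; components = [{golf}, {juliett, kilo}, {hotel, india, lima}].

Find clopen sets (U ∈ τ with X ∖ U ∈ τ):
  U = ∅, X ∖ U = {golf, hotel, india, juliett, kilo, lima} — both open, so U is clopen.
  U = {golf}, X ∖ U = {hotel, india, juliett, kilo, lima} — both open, so U is clopen.
  U = {juliett, kilo}, X ∖ U = {golf, hotel, india, lima} — both open, so U is clopen.
  U = {golf, juliett, kilo}, X ∖ U = {hotel, india, lima} — both open, so U is clopen.
  U = {hotel, india, lima}, X ∖ U = {golf, juliett, kilo} — both open, so U is clopen.
  U = {golf, hotel, india, lima}, X ∖ U = {juliett, kilo} — both open, so U is clopen.
  U = {hotel, india, juliett, kilo, lima}, X ∖ U = {golf} — both open, so U is clopen.
  U = {golf, hotel, india, juliett, kilo, lima}, X ∖ U = ∅ — both open, so U is clopen.
Nontrivial clopen(s) exist: e.g. {golf}. So (X, τ) is disconnected.
Compute connected components by grouping points that agree on all clopens:
  component: {golf}
  component: {juliett, kilo}
  component: {hotel, india, lima}


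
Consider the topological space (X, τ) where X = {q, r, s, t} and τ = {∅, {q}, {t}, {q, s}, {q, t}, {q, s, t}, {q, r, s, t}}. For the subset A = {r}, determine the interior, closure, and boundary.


int(A) = ∅, cl(A) = {r}, ∂A = {r}.

Closed sets in (X, τ) are complements of opens:
  closed(X, τ) = {∅, {r}, {r, s}, {r, t}, {q, r, s}, {r, s, t}, {q, r, s, t}}.
int(A) = ⋃ {U ∈ τ : U ⊆ A}. Opens contained in A: ∅.
Taking the union of these: int(A) = ∅.
cl(A) = ⋂ {C closed : A ⊆ C}. Closed sets containing A: {r}, {r, s}, {r, t}, {q, r, s}, {r, s, t}, {q, r, s, t}.
Intersecting these: cl(A) = {r}.
∂A = cl(A) ∖ int(A) = {r} ∖ ∅ = {r}.


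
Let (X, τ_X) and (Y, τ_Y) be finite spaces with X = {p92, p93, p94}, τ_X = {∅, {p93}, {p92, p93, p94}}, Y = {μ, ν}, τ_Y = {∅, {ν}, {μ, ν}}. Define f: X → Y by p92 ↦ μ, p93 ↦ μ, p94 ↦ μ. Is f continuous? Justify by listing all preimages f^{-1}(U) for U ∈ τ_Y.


f IS continuous.

Compute f^{-1}(U) for each U ∈ τ_Y:
  U = ∅: f^{-1}(U) = ∅ ∈ τ_X ✓.
  U = {ν}: f^{-1}(U) = ∅ ∈ τ_X ✓.
  U = {μ, ν}: f^{-1}(U) = {p92, p93, p94} ∈ τ_X ✓.
Every preimage lies in τ_X, so f IS continuous.


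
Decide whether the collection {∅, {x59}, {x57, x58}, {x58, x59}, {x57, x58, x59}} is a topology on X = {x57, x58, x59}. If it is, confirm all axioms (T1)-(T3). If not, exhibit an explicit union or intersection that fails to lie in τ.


τ is NOT a topology on X.

Axiom (T1): ∅ ∈ τ? Yes; X ∈ τ? Yes.
Axiom (T2/T3): check pairwise unions and intersections of members of τ.
Counterexample for (T3): {x57, x58} ∩ {x58, x59} = {x58} ∉ τ. Therefore τ is NOT a topology.


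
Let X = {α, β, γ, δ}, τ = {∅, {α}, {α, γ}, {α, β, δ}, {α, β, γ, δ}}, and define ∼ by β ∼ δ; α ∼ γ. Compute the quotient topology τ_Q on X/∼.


X/∼ = {[α=γ], [β=δ]}; |τ_Q| = 3.

Equivalence classes: [α=γ], [β=δ].
Quotient map π: X → X/∼ sends α ↦ [α=γ], β ↦ [β=δ], γ ↦ [α=γ], δ ↦ [β=δ].
For each subset V ⊆ X/∼, compute π^{-1}(V) ⊆ X and check whether π^{-1}(V) ∈ τ. V is open in τ_Q iff π^{-1}(V) ∈ τ.
  V = {}: π^{-1}(V) = ∅ ∈ τ ✓.
  V = {[α=γ]}: π^{-1}(V) = {α, γ} ∈ τ ✓.
  V = {[β=δ]}: π^{-1}(V) = {β, δ} ∉ τ ✗.
  V = {[α=γ], [β=δ]}: π^{-1}(V) = {α, β, γ, δ} ∈ τ ✓.
Open sets in the quotient: τ_Q = {{}, {[α=γ]}, {[α=γ], [β=δ]}} (3 elements).


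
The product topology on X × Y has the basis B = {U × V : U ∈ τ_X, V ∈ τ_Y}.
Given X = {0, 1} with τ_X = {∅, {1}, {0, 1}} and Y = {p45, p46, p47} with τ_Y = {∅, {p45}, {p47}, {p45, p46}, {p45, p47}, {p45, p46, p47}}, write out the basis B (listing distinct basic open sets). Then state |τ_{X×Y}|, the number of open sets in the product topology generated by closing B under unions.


Basis B = {∅ × ∅, {1} × {p45}, {1} × {p47}, {0, 1} × {p45}, {0, 1} × {p47}, {1} × {p45, p46}, {1} × {p45, p47}, {1} × {p45, p46, p47}, {0, 1} × {p45, p46}, {0, 1} × {p45, p47}, {0, 1} × {p45, p46, p47}}; |τ_{X×Y}| = 18.

Enumerate products U × V with U ∈ τ_X, V ∈ τ_Y (deduplicated):
  ∅ × ∅ = {} (∅)
  {1} × {p45} = {(1,p45)}
  {1} × {p47} = {(1,p47)}
  {0, 1} × {p45} = {(0,p45), (1,p45)}
  {0, 1} × {p47} = {(0,p47), (1,p47)}
  {1} × {p45, p46} = {(1,p45), (1,p46)}
  {1} × {p45, p47} = {(1,p45), (1,p47)}
  {1} × {p45, p46, p47} = {(1,p45), (1,p46), (1,p47)}
  {0, 1} × {p45, p46} = {(0,p45), (0,p46), (1,p45), (1,p46)}
  {0, 1} × {p45, p47} = {(0,p45), (0,p47), (1,p45), (1,p47)}
  {0, 1} × {p45, p46, p47} = {(0,p45), (0,p46), (0,p47), (1,p45), (1,p46), (1,p47)}
These 11 distinct sets form the basis B.
Close under arbitrary unions to get τ_{X×Y}; counting gives |τ_{X×Y}| = 18.


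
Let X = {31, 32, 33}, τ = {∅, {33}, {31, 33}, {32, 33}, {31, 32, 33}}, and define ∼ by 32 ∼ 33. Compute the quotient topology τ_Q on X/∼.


X/∼ = {[31], [32=33]}; |τ_Q| = 3.

Equivalence classes: [31], [32=33].
Quotient map π: X → X/∼ sends 31 ↦ [31], 32 ↦ [32=33], 33 ↦ [32=33].
For each subset V ⊆ X/∼, compute π^{-1}(V) ⊆ X and check whether π^{-1}(V) ∈ τ. V is open in τ_Q iff π^{-1}(V) ∈ τ.
  V = {}: π^{-1}(V) = ∅ ∈ τ ✓.
  V = {[31]}: π^{-1}(V) = {31} ∉ τ ✗.
  V = {[32=33]}: π^{-1}(V) = {32, 33} ∈ τ ✓.
  V = {[31], [32=33]}: π^{-1}(V) = {31, 32, 33} ∈ τ ✓.
Open sets in the quotient: τ_Q = {{}, {[32=33]}, {[31], [32=33]}} (3 elements).


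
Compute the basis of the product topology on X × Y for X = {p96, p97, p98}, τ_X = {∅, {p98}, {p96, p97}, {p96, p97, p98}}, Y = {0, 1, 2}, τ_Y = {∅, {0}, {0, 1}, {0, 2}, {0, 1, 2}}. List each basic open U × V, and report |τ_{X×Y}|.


Basis B = {∅ × ∅, {p98} × {0}, {p96, p97} × {0}, {p98} × {0, 1}, {p98} × {0, 2}, {p96, p97, p98} × {0}, {p98} × {0, 1, 2}, {p96, p97} × {0, 1}, {p96, p97} × {0, 2}, {p96, p97} × {0, 1, 2}, {p96, p97, p98} × {0, 1}, {p96, p97, p98} × {0, 2}, {p96, p97, p98} × {0, 1, 2}}; |τ_{X×Y}| = 25.

Enumerate products U × V with U ∈ τ_X, V ∈ τ_Y (deduplicated):
  ∅ × ∅ = {} (∅)
  {p98} × {0} = {(p98,0)}
  {p96, p97} × {0} = {(p96,0), (p97,0)}
  {p98} × {0, 1} = {(p98,0), (p98,1)}
  {p98} × {0, 2} = {(p98,0), (p98,2)}
  {p96, p97, p98} × {0} = {(p96,0), (p97,0), (p98,0)}
  {p98} × {0, 1, 2} = {(p98,0), (p98,1), (p98,2)}
  {p96, p97} × {0, 1} = {(p96,0), (p96,1), (p97,0), (p97,1)}
  {p96, p97} × {0, 2} = {(p96,0), (p96,2), (p97,0), (p97,2)}
  {p96, p97} × {0, 1, 2} = {(p96,0), (p96,1), (p96,2), (p97,0), (p97,1), (p97,2)}
  {p96, p97, p98} × {0, 1} = {(p96,0), (p96,1), (p97,0), (p97,1), (p98,0), (p98,1)}
  {p96, p97, p98} × {0, 2} = {(p96,0), (p96,2), (p97,0), (p97,2), (p98,0), (p98,2)}
  {p96, p97, p98} × {0, 1, 2} = {(p96,0), (p96,1), (p96,2), (p97,0), (p97,1), (p97,2), (p98,0), (p98,1), (p98,2)}
These 13 distinct sets form the basis B.
Close under arbitrary unions to get τ_{X×Y}; counting gives |τ_{X×Y}| = 25.


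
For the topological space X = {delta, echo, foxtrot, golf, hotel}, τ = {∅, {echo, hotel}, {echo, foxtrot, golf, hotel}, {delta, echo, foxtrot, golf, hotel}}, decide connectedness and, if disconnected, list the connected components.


(X, τ) is connected.

Find clopen sets (U ∈ τ with X ∖ U ∈ τ):
  U = ∅, X ∖ U = {delta, echo, foxtrot, golf, hotel} — both open, so U is clopen.
  U = {delta, echo, foxtrot, golf, hotel}, X ∖ U = ∅ — both open, so U is clopen.
Only trivial clopens (∅ and X) exist, so (X, τ) is connected.
Compute connected components by grouping points that agree on all clopens:
  component: {delta, echo, foxtrot, golf, hotel}


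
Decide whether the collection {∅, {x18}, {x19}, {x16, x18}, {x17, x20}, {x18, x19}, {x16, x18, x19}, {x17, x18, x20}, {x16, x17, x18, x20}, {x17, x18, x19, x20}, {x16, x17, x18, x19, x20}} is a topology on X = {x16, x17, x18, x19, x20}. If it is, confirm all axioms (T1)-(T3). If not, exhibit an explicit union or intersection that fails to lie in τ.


τ is NOT a topology on X.

Axiom (T1): ∅ ∈ τ? Yes; X ∈ τ? Yes.
Axiom (T2/T3): check pairwise unions and intersections of members of τ.
Counterexample for (T2): {x19} ∪ {x17, x20} = {x17, x19, x20} ∉ τ. Therefore τ is NOT a topology.


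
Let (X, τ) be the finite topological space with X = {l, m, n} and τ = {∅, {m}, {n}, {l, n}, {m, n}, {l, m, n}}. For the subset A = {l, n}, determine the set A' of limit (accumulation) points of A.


A' = {l}

For each x ∈ X, list the open sets U ∈ τ with x ∈ U, then check whether U ∩ (A ∖ {x}) ≠ ∅ for every such U.
  x = l: opens ∋ x are {l, n}, {l, m, n}; each meets A ∖ {l}, so x IS a limit point.
  x = m: open {m} ∋ x has {m} ∩ (A ∖ {m}) = ∅, so x is NOT a limit point.
  x = n: open {n} ∋ x has {n} ∩ (A ∖ {n}) = ∅, so x is NOT a limit point.
Collecting: A' = {l}.


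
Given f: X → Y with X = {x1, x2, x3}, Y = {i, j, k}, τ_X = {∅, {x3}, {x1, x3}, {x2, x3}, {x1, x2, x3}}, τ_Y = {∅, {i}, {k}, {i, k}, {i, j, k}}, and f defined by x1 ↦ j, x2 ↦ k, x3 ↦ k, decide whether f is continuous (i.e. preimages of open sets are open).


f IS continuous.

Compute f^{-1}(U) for each U ∈ τ_Y:
  U = ∅: f^{-1}(U) = ∅ ∈ τ_X ✓.
  U = {i}: f^{-1}(U) = ∅ ∈ τ_X ✓.
  U = {k}: f^{-1}(U) = {x2, x3} ∈ τ_X ✓.
  U = {i, k}: f^{-1}(U) = {x2, x3} ∈ τ_X ✓.
  U = {i, j, k}: f^{-1}(U) = {x1, x2, x3} ∈ τ_X ✓.
Every preimage lies in τ_X, so f IS continuous.


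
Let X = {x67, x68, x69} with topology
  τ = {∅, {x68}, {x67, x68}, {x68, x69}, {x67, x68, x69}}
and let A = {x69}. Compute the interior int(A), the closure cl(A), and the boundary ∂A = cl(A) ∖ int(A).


int(A) = ∅, cl(A) = {x69}, ∂A = {x69}.

Closed sets in (X, τ) are complements of opens:
  closed(X, τ) = {∅, {x67}, {x69}, {x67, x69}, {x67, x68, x69}}.
int(A) = ⋃ {U ∈ τ : U ⊆ A}. Opens contained in A: ∅.
Taking the union of these: int(A) = ∅.
cl(A) = ⋂ {C closed : A ⊆ C}. Closed sets containing A: {x69}, {x67, x69}, {x67, x68, x69}.
Intersecting these: cl(A) = {x69}.
∂A = cl(A) ∖ int(A) = {x69} ∖ ∅ = {x69}.


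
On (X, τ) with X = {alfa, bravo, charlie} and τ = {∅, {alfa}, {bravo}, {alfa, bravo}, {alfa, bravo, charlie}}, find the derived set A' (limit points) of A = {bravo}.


A' = {charlie}

For each x ∈ X, list the open sets U ∈ τ with x ∈ U, then check whether U ∩ (A ∖ {x}) ≠ ∅ for every such U.
  x = alfa: open {alfa} ∋ x has {alfa} ∩ (A ∖ {alfa}) = ∅, so x is NOT a limit point.
  x = bravo: open {bravo} ∋ x has {bravo} ∩ (A ∖ {bravo}) = ∅, so x is NOT a limit point.
  x = charlie: opens ∋ x are {alfa, bravo, charlie}; each meets A ∖ {charlie}, so x IS a limit point.
Collecting: A' = {charlie}.


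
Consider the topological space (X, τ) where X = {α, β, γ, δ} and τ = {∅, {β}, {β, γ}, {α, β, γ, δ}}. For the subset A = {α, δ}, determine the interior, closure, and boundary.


int(A) = ∅, cl(A) = {α, δ}, ∂A = {α, δ}.

Closed sets in (X, τ) are complements of opens:
  closed(X, τ) = {∅, {α, δ}, {α, γ, δ}, {α, β, γ, δ}}.
int(A) = ⋃ {U ∈ τ : U ⊆ A}. Opens contained in A: ∅.
Taking the union of these: int(A) = ∅.
cl(A) = ⋂ {C closed : A ⊆ C}. Closed sets containing A: {α, δ}, {α, γ, δ}, {α, β, γ, δ}.
Intersecting these: cl(A) = {α, δ}.
∂A = cl(A) ∖ int(A) = {α, δ} ∖ ∅ = {α, δ}.


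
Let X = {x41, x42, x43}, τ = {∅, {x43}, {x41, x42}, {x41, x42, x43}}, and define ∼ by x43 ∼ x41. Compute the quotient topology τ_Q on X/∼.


X/∼ = {[x41=x43], [x42]}; |τ_Q| = 2.

Equivalence classes: [x41=x43], [x42].
Quotient map π: X → X/∼ sends x41 ↦ [x41=x43], x42 ↦ [x42], x43 ↦ [x41=x43].
For each subset V ⊆ X/∼, compute π^{-1}(V) ⊆ X and check whether π^{-1}(V) ∈ τ. V is open in τ_Q iff π^{-1}(V) ∈ τ.
  V = {}: π^{-1}(V) = ∅ ∈ τ ✓.
  V = {[x41=x43]}: π^{-1}(V) = {x41, x43} ∉ τ ✗.
  V = {[x42]}: π^{-1}(V) = {x42} ∉ τ ✗.
  V = {[x41=x43], [x42]}: π^{-1}(V) = {x41, x42, x43} ∈ τ ✓.
Open sets in the quotient: τ_Q = {{}, {[x41=x43], [x42]}} (2 elements).


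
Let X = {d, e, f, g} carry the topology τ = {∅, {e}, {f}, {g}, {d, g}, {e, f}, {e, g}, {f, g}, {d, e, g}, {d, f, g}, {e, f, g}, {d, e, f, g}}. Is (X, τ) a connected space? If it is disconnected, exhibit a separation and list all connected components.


(X, τ) is disconnected; components = [{e}, {f}, {d, g}].

Find clopen sets (U ∈ τ with X ∖ U ∈ τ):
  U = ∅, X ∖ U = {d, e, f, g} — both open, so U is clopen.
  U = {e}, X ∖ U = {d, f, g} — both open, so U is clopen.
  U = {f}, X ∖ U = {d, e, g} — both open, so U is clopen.
  U = {d, g}, X ∖ U = {e, f} — both open, so U is clopen.
  U = {e, f}, X ∖ U = {d, g} — both open, so U is clopen.
  U = {d, e, g}, X ∖ U = {f} — both open, so U is clopen.
  U = {d, f, g}, X ∖ U = {e} — both open, so U is clopen.
  U = {d, e, f, g}, X ∖ U = ∅ — both open, so U is clopen.
Nontrivial clopen(s) exist: e.g. {f}. So (X, τ) is disconnected.
Compute connected components by grouping points that agree on all clopens:
  component: {e}
  component: {f}
  component: {d, g}


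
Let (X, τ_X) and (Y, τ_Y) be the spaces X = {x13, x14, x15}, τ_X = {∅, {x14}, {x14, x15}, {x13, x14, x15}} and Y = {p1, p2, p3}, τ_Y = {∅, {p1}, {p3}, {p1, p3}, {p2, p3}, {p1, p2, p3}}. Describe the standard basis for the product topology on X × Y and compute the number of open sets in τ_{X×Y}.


Basis B = {∅ × ∅, {x14} × {p1}, {x14} × {p3}, {x14} × {p1, p3}, {x14, x15} × {p1}, {x14} × {p2, p3}, {x14, x15} × {p3}, {x13, x14, x15} × {p1}, {x13, x14, x15} × {p3}, {x14} × {p1, p2, p3}, {x14, x15} × {p1, p3}, {x14, x15} × {p2, p3}, {x13, x14, x15} × {p1, p3}, {x13, x14, x15} × {p2, p3}, {x14, x15} × {p1, p2, p3}, {x13, x14, x15} × {p1, p2, p3}}; |τ_{X×Y}| = 40.

Enumerate products U × V with U ∈ τ_X, V ∈ τ_Y (deduplicated):
  ∅ × ∅ = {} (∅)
  {x14} × {p1} = {(x14,p1)}
  {x14} × {p3} = {(x14,p3)}
  {x14} × {p1, p3} = {(x14,p1), (x14,p3)}
  {x14, x15} × {p1} = {(x14,p1), (x15,p1)}
  {x14} × {p2, p3} = {(x14,p2), (x14,p3)}
  {x14, x15} × {p3} = {(x14,p3), (x15,p3)}
  {x13, x14, x15} × {p1} = {(x13,p1), (x14,p1), (x15,p1)}
  {x13, x14, x15} × {p3} = {(x13,p3), (x14,p3), (x15,p3)}
  {x14} × {p1, p2, p3} = {(x14,p1), (x14,p2), (x14,p3)}
  {x14, x15} × {p1, p3} = {(x14,p1), (x14,p3), (x15,p1), (x15,p3)}
  {x14, x15} × {p2, p3} = {(x14,p2), (x14,p3), (x15,p2), (x15,p3)}
  {x13, x14, x15} × {p1, p3} = {(x13,p1), (x13,p3), (x14,p1), (x14,p3), (x15,p1), (x15,p3)}
  {x13, x14, x15} × {p2, p3} = {(x13,p2), (x13,p3), (x14,p2), (x14,p3), (x15,p2), (x15,p3)}
  {x14, x15} × {p1, p2, p3} = {(x14,p1), (x14,p2), (x14,p3), (x15,p1), (x15,p2), (x15,p3)}
  {x13, x14, x15} × {p1, p2, p3} = {(x13,p1), (x13,p2), (x13,p3), (x14,p1), (x14,p2), (x14,p3), (x15,p1), (x15,p2), (x15,p3)}
These 16 distinct sets form the basis B.
Close under arbitrary unions to get τ_{X×Y}; counting gives |τ_{X×Y}| = 40.


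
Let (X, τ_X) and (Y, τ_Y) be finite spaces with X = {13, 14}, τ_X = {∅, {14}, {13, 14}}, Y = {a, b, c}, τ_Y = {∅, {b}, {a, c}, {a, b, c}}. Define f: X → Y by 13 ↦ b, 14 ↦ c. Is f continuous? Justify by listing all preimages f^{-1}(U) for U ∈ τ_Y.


f is NOT continuous.

Compute f^{-1}(U) for each U ∈ τ_Y:
  U = ∅: f^{-1}(U) = ∅ ∈ τ_X ✓.
  U = {b}: f^{-1}(U) = {13} ∉ τ_X ✗.
  U = {a, c}: f^{-1}(U) = {14} ∈ τ_X ✓.
  U = {a, b, c}: f^{-1}(U) = {13, 14} ∈ τ_X ✓.
Found U = {b} with f^{-1}(U) = {13} not in τ_X. Therefore f is NOT continuous.


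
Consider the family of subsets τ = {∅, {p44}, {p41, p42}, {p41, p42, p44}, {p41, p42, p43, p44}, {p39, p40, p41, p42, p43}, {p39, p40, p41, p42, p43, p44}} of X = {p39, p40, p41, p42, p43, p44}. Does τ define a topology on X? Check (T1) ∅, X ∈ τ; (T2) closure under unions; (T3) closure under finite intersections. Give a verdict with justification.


τ is NOT a topology on X.

Axiom (T1): ∅ ∈ τ? Yes; X ∈ τ? Yes.
Axiom (T2/T3): check pairwise unions and intersections of members of τ.
Counterexample for (T3): {p41, p42, p43, p44} ∩ {p39, p40, p41, p42, p43} = {p41, p42, p43} ∉ τ. Therefore τ is NOT a topology.


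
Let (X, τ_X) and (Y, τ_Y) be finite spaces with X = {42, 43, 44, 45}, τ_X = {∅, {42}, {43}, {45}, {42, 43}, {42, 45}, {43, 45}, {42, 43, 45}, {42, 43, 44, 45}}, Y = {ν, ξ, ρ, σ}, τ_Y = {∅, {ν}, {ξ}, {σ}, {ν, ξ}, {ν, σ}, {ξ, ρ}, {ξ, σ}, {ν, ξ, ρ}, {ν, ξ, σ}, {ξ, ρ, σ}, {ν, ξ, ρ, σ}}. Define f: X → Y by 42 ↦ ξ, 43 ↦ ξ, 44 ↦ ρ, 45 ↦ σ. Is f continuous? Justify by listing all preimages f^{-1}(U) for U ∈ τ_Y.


f is NOT continuous.

Compute f^{-1}(U) for each U ∈ τ_Y:
  U = ∅: f^{-1}(U) = ∅ ∈ τ_X ✓.
  U = {ν}: f^{-1}(U) = ∅ ∈ τ_X ✓.
  U = {ξ}: f^{-1}(U) = {42, 43} ∈ τ_X ✓.
  U = {σ}: f^{-1}(U) = {45} ∈ τ_X ✓.
  U = {ν, ξ}: f^{-1}(U) = {42, 43} ∈ τ_X ✓.
  U = {ν, σ}: f^{-1}(U) = {45} ∈ τ_X ✓.
  U = {ξ, ρ}: f^{-1}(U) = {42, 43, 44} ∉ τ_X ✗.
  U = {ξ, σ}: f^{-1}(U) = {42, 43, 45} ∈ τ_X ✓.
  U = {ν, ξ, ρ}: f^{-1}(U) = {42, 43, 44} ∉ τ_X ✗.
  U = {ν, ξ, σ}: f^{-1}(U) = {42, 43, 45} ∈ τ_X ✓.
  U = {ξ, ρ, σ}: f^{-1}(U) = {42, 43, 44, 45} ∈ τ_X ✓.
  U = {ν, ξ, ρ, σ}: f^{-1}(U) = {42, 43, 44, 45} ∈ τ_X ✓.
Found U = {ξ, ρ} with f^{-1}(U) = {42, 43, 44} not in τ_X. Therefore f is NOT continuous.


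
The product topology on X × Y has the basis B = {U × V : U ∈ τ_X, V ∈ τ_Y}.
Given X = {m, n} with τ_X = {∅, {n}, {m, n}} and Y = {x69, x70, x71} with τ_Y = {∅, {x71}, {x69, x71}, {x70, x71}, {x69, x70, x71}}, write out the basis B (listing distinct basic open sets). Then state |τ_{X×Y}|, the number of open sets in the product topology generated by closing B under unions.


Basis B = {∅ × ∅, {n} × {x71}, {m, n} × {x71}, {n} × {x69, x71}, {n} × {x70, x71}, {n} × {x69, x70, x71}, {m, n} × {x69, x71}, {m, n} × {x70, x71}, {m, n} × {x69, x70, x71}}; |τ_{X×Y}| = 14.

Enumerate products U × V with U ∈ τ_X, V ∈ τ_Y (deduplicated):
  ∅ × ∅ = {} (∅)
  {n} × {x71} = {(n,x71)}
  {m, n} × {x71} = {(m,x71), (n,x71)}
  {n} × {x69, x71} = {(n,x69), (n,x71)}
  {n} × {x70, x71} = {(n,x70), (n,x71)}
  {n} × {x69, x70, x71} = {(n,x69), (n,x70), (n,x71)}
  {m, n} × {x69, x71} = {(m,x69), (m,x71), (n,x69), (n,x71)}
  {m, n} × {x70, x71} = {(m,x70), (m,x71), (n,x70), (n,x71)}
  {m, n} × {x69, x70, x71} = {(m,x69), (m,x70), (m,x71), (n,x69), (n,x70), (n,x71)}
These 9 distinct sets form the basis B.
Close under arbitrary unions to get τ_{X×Y}; counting gives |τ_{X×Y}| = 14.


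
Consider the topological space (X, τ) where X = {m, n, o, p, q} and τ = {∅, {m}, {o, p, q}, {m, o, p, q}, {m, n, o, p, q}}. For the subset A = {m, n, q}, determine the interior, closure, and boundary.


int(A) = {m}, cl(A) = {m, n, o, p, q}, ∂A = {n, o, p, q}.

Closed sets in (X, τ) are complements of opens:
  closed(X, τ) = {∅, {n}, {m, n}, {n, o, p, q}, {m, n, o, p, q}}.
int(A) = ⋃ {U ∈ τ : U ⊆ A}. Opens contained in A: ∅, {m}.
Taking the union of these: int(A) = {m}.
cl(A) = ⋂ {C closed : A ⊆ C}. Closed sets containing A: {m, n, o, p, q}.
Intersecting these: cl(A) = {m, n, o, p, q}.
∂A = cl(A) ∖ int(A) = {m, n, o, p, q} ∖ {m} = {n, o, p, q}.


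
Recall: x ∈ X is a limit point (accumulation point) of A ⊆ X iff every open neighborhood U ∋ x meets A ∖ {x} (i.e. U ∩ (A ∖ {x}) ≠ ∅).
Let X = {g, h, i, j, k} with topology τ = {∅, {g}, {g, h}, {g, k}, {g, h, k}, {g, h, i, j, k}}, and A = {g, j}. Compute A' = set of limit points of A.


A' = {h, i, j, k}

For each x ∈ X, list the open sets U ∈ τ with x ∈ U, then check whether U ∩ (A ∖ {x}) ≠ ∅ for every such U.
  x = g: open {g} ∋ x has {g} ∩ (A ∖ {g}) = ∅, so x is NOT a limit point.
  x = h: opens ∋ x are {g, h}, {g, h, k}, {g, h, i, j, k}; each meets A ∖ {h}, so x IS a limit point.
  x = i: opens ∋ x are {g, h, i, j, k}; each meets A ∖ {i}, so x IS a limit point.
  x = j: opens ∋ x are {g, h, i, j, k}; each meets A ∖ {j}, so x IS a limit point.
  x = k: opens ∋ x are {g, k}, {g, h, k}, {g, h, i, j, k}; each meets A ∖ {k}, so x IS a limit point.
Collecting: A' = {h, i, j, k}.


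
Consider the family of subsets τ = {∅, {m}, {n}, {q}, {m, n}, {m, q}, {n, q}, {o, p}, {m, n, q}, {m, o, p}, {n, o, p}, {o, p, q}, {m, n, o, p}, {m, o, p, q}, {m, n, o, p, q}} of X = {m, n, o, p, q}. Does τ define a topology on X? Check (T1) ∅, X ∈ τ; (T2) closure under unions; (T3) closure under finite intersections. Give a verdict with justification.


τ is NOT a topology on X.

Axiom (T1): ∅ ∈ τ? Yes; X ∈ τ? Yes.
Axiom (T2/T3): check pairwise unions and intersections of members of τ.
Counterexample for (T2): {n} ∪ {o, p, q} = {n, o, p, q} ∉ τ. Therefore τ is NOT a topology.


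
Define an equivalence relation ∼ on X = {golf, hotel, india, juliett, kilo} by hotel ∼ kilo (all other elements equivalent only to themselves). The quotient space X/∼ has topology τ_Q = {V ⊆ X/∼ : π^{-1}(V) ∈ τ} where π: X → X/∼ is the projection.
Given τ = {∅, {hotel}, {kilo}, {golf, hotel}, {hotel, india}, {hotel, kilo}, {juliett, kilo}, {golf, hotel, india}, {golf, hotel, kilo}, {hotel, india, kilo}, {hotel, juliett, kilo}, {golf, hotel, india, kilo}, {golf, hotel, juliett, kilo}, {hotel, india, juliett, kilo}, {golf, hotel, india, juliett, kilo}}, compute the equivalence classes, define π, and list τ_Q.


X/∼ = {[golf], [hotel=kilo], [india], [juliett]}; |τ_Q| = 9.

Equivalence classes: [golf], [hotel=kilo], [india], [juliett].
Quotient map π: X → X/∼ sends golf ↦ [golf], hotel ↦ [hotel=kilo], india ↦ [india], juliett ↦ [juliett], kilo ↦ [hotel=kilo].
For each subset V ⊆ X/∼, compute π^{-1}(V) ⊆ X and check whether π^{-1}(V) ∈ τ. V is open in τ_Q iff π^{-1}(V) ∈ τ.
  V = {}: π^{-1}(V) = ∅ ∈ τ ✓.
  V = {[golf]}: π^{-1}(V) = {golf} ∉ τ ✗.
  V = {[hotel=kilo]}: π^{-1}(V) = {hotel, kilo} ∈ τ ✓.
  V = {[golf], [hotel=kilo]}: π^{-1}(V) = {golf, hotel, kilo} ∈ τ ✓.
  V = {[india]}: π^{-1}(V) = {india} ∉ τ ✗.
  V = {[golf], [india]}: π^{-1}(V) = {golf, india} ∉ τ ✗.
  V = {[hotel=kilo], [india]}: π^{-1}(V) = {hotel, india, kilo} ∈ τ ✓.
  V = {[golf], [hotel=kilo], [india]}: π^{-1}(V) = {golf, hotel, india, kilo} ∈ τ ✓.
  V = {[juliett]}: π^{-1}(V) = {juliett} ∉ τ ✗.
  V = {[golf], [juliett]}: π^{-1}(V) = {golf, juliett} ∉ τ ✗.
  V = {[hotel=kilo], [juliett]}: π^{-1}(V) = {hotel, juliett, kilo} ∈ τ ✓.
  V = {[golf], [hotel=kilo], [juliett]}: π^{-1}(V) = {golf, hotel, juliett, kilo} ∈ τ ✓.
  V = {[india], [juliett]}: π^{-1}(V) = {india, juliett} ∉ τ ✗.
  V = {[golf], [india], [juliett]}: π^{-1}(V) = {golf, india, juliett} ∉ τ ✗.
  V = {[hotel=kilo], [india], [juliett]}: π^{-1}(V) = {hotel, india, juliett, kilo} ∈ τ ✓.
  V = {[golf], [hotel=kilo], [india], [juliett]}: π^{-1}(V) = {golf, hotel, india, juliett, kilo} ∈ τ ✓.
Open sets in the quotient: τ_Q = {{}, {[hotel=kilo]}, {[golf], [hotel=kilo]}, {[hotel=kilo], [india]}, {[golf], [hotel=kilo], [india]}, {[hotel=kilo], [juliett]}, {[golf], [hotel=kilo], [juliett]}, {[hotel=kilo], [india], [juliett]}, {[golf], [hotel=kilo], [india], [juliett]}} (9 elements).


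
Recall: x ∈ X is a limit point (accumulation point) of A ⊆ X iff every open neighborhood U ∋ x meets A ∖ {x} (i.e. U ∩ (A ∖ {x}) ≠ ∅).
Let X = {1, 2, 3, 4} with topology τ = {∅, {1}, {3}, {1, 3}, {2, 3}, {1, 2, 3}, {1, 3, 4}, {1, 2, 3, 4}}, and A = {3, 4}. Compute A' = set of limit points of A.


A' = {2, 4}

For each x ∈ X, list the open sets U ∈ τ with x ∈ U, then check whether U ∩ (A ∖ {x}) ≠ ∅ for every such U.
  x = 1: open {1} ∋ x has {1} ∩ (A ∖ {1}) = ∅, so x is NOT a limit point.
  x = 2: opens ∋ x are {2, 3}, {1, 2, 3}, {1, 2, 3, 4}; each meets A ∖ {2}, so x IS a limit point.
  x = 3: open {3} ∋ x has {3} ∩ (A ∖ {3}) = ∅, so x is NOT a limit point.
  x = 4: opens ∋ x are {1, 3, 4}, {1, 2, 3, 4}; each meets A ∖ {4}, so x IS a limit point.
Collecting: A' = {2, 4}.


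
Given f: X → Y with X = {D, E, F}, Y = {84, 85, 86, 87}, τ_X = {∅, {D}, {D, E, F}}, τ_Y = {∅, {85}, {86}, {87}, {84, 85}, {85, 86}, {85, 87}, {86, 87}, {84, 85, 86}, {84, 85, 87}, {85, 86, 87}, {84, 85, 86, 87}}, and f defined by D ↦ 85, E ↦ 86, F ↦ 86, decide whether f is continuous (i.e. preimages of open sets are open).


f is NOT continuous.

Compute f^{-1}(U) for each U ∈ τ_Y:
  U = ∅: f^{-1}(U) = ∅ ∈ τ_X ✓.
  U = {85}: f^{-1}(U) = {D} ∈ τ_X ✓.
  U = {86}: f^{-1}(U) = {E, F} ∉ τ_X ✗.
  U = {87}: f^{-1}(U) = ∅ ∈ τ_X ✓.
  U = {84, 85}: f^{-1}(U) = {D} ∈ τ_X ✓.
  U = {85, 86}: f^{-1}(U) = {D, E, F} ∈ τ_X ✓.
  U = {85, 87}: f^{-1}(U) = {D} ∈ τ_X ✓.
  U = {86, 87}: f^{-1}(U) = {E, F} ∉ τ_X ✗.
  U = {84, 85, 86}: f^{-1}(U) = {D, E, F} ∈ τ_X ✓.
  U = {84, 85, 87}: f^{-1}(U) = {D} ∈ τ_X ✓.
  U = {85, 86, 87}: f^{-1}(U) = {D, E, F} ∈ τ_X ✓.
  U = {84, 85, 86, 87}: f^{-1}(U) = {D, E, F} ∈ τ_X ✓.
Found U = {86} with f^{-1}(U) = {E, F} not in τ_X. Therefore f is NOT continuous.


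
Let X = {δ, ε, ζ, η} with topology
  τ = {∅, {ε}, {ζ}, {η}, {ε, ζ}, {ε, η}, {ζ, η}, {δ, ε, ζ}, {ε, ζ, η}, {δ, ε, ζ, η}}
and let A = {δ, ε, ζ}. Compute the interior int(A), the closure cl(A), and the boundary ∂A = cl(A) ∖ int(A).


int(A) = {δ, ε, ζ}, cl(A) = {δ, ε, ζ}, ∂A = ∅.

Closed sets in (X, τ) are complements of opens:
  closed(X, τ) = {∅, {δ}, {η}, {δ, ε}, {δ, ζ}, {δ, η}, {δ, ε, ζ}, {δ, ε, η}, {δ, ζ, η}, {δ, ε, ζ, η}}.
int(A) = ⋃ {U ∈ τ : U ⊆ A}. Opens contained in A: ∅, {ε}, {ζ}, {ε, ζ}, {δ, ε, ζ}.
Taking the union of these: int(A) = {δ, ε, ζ}.
cl(A) = ⋂ {C closed : A ⊆ C}. Closed sets containing A: {δ, ε, ζ}, {δ, ε, ζ, η}.
Intersecting these: cl(A) = {δ, ε, ζ}.
∂A = cl(A) ∖ int(A) = {δ, ε, ζ} ∖ {δ, ε, ζ} = ∅.


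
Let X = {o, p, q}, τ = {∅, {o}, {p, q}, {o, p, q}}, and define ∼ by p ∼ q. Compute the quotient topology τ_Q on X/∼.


X/∼ = {[o], [p=q]}; |τ_Q| = 4.

Equivalence classes: [o], [p=q].
Quotient map π: X → X/∼ sends o ↦ [o], p ↦ [p=q], q ↦ [p=q].
For each subset V ⊆ X/∼, compute π^{-1}(V) ⊆ X and check whether π^{-1}(V) ∈ τ. V is open in τ_Q iff π^{-1}(V) ∈ τ.
  V = {}: π^{-1}(V) = ∅ ∈ τ ✓.
  V = {[o]}: π^{-1}(V) = {o} ∈ τ ✓.
  V = {[p=q]}: π^{-1}(V) = {p, q} ∈ τ ✓.
  V = {[o], [p=q]}: π^{-1}(V) = {o, p, q} ∈ τ ✓.
Open sets in the quotient: τ_Q = {{}, {[o]}, {[p=q]}, {[o], [p=q]}} (4 elements).


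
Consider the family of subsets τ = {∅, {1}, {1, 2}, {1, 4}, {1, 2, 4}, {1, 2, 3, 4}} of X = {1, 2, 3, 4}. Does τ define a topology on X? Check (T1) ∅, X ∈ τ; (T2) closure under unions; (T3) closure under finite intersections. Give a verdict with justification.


τ IS a topology on X.

Axiom (T1): ∅ ∈ τ? Yes; X ∈ τ? Yes.
Axiom (T2/T3): check pairwise unions and intersections of members of τ.
All pairwise intersections and unions checked — each lies in τ. Therefore τ satisfies (T1), (T2), (T3): it IS a topology on X.
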